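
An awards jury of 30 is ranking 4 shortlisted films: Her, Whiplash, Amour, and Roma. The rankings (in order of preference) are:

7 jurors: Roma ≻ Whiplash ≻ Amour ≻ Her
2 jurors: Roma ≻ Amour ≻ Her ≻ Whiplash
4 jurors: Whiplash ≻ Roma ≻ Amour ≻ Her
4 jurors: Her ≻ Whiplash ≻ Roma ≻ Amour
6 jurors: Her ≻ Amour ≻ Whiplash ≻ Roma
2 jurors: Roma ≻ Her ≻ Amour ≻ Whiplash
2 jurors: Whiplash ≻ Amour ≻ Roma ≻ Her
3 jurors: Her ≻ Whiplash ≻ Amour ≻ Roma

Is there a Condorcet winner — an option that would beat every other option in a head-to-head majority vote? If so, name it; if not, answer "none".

Checking pairwise contests:
Roma beats Her 17–13.
Her beats Whiplash 17–13.
Whiplash beats Amour 20–10.
Whiplash beats Roma 19–11.
Every option loses at least one head-to-head, so there is no Condorcet winner.

none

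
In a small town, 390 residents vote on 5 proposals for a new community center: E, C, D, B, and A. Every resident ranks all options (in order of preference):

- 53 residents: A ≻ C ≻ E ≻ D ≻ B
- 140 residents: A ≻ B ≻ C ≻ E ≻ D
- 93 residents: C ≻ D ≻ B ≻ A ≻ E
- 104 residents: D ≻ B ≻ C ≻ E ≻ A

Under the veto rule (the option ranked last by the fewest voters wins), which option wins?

Last-place votes: E 93, C 0, D 140, B 53, A 104.
C is ranked last by the fewest voters, so C wins.

C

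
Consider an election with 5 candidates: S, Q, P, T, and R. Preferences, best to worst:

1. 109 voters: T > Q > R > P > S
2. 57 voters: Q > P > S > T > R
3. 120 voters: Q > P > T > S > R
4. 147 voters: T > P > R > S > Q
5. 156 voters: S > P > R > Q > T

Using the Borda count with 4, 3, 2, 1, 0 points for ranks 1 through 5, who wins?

S: 109·0 + 57·2 + 120·1 + 147·1 + 156·4 = 1005
Q: 109·3 + 57·4 + 120·4 + 147·0 + 156·1 = 1191
P: 109·1 + 57·3 + 120·3 + 147·3 + 156·3 = 1549
T: 109·4 + 57·1 + 120·2 + 147·4 + 156·0 = 1321
R: 109·2 + 57·0 + 120·0 + 147·2 + 156·2 = 824
P has the highest Borda score (1549).

P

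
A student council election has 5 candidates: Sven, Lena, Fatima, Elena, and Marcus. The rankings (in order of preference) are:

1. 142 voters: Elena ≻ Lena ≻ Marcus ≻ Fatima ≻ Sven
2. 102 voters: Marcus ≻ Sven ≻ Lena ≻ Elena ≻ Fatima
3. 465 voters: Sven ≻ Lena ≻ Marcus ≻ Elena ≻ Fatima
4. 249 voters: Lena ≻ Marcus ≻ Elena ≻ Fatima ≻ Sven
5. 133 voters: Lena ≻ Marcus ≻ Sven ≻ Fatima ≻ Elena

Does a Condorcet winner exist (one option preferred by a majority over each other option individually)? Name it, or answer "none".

Checking pairwise contests:
Marcus beats Sven 626–465.
Sven beats Lena 567–524.
Sven beats Fatima 700–391.
Sven beats Elena 700–391.
Lena beats Marcus 989–102.
Every option loses at least one head-to-head, so there is no Condorcet winner.

none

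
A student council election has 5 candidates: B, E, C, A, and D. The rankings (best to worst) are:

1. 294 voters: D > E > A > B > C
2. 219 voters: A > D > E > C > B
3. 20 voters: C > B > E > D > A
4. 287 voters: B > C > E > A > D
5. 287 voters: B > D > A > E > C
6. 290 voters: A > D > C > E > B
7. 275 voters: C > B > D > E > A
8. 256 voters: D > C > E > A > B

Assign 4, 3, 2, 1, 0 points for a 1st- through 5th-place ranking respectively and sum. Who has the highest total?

D

B: 294·1 + 219·0 + 20·3 + 287·4 + 287·4 + 290·0 + 275·3 + 256·0 = 3475
E: 294·3 + 219·2 + 20·2 + 287·2 + 287·1 + 290·1 + 275·1 + 256·2 = 3298
C: 294·0 + 219·1 + 20·4 + 287·3 + 287·0 + 290·2 + 275·4 + 256·3 = 3608
A: 294·2 + 219·4 + 20·0 + 287·1 + 287·2 + 290·4 + 275·0 + 256·1 = 3741
D: 294·4 + 219·3 + 20·1 + 287·0 + 287·3 + 290·3 + 275·2 + 256·4 = 5158
D has the highest Borda score (5158).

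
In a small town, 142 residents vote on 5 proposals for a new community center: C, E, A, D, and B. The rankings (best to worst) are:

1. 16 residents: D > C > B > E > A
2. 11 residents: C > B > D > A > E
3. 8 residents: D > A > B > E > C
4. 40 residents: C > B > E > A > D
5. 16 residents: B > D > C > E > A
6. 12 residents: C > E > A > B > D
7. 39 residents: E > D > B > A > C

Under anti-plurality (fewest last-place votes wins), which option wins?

B

Last-place votes: C 47, E 11, A 32, D 52, B 0.
B is ranked last by the fewest voters, so B wins.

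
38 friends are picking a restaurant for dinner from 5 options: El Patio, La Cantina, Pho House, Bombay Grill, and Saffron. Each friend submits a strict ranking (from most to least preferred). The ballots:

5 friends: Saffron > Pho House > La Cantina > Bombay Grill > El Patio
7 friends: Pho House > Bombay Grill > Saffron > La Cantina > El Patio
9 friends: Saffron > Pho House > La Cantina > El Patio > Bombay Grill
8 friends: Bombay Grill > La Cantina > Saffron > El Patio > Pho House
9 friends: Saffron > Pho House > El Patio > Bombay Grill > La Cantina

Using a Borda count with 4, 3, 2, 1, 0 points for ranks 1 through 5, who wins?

El Patio: 5·0 + 7·0 + 9·1 + 8·1 + 9·2 = 35
La Cantina: 5·2 + 7·1 + 9·2 + 8·3 + 9·0 = 59
Pho House: 5·3 + 7·4 + 9·3 + 8·0 + 9·3 = 97
Bombay Grill: 5·1 + 7·3 + 9·0 + 8·4 + 9·1 = 67
Saffron: 5·4 + 7·2 + 9·4 + 8·2 + 9·4 = 122
Saffron has the highest Borda score (122).

Saffron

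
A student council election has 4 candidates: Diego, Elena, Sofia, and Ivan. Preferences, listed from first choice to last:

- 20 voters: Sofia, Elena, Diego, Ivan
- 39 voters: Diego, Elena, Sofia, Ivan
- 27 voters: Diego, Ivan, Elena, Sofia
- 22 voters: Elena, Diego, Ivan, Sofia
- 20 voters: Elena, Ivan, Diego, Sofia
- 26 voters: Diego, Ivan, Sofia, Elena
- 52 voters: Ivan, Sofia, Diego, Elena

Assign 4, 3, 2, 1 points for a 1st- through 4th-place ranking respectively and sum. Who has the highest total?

Diego: 20·2 + 39·4 + 27·4 + 22·3 + 20·2 + 26·4 + 52·2 = 618
Elena: 20·3 + 39·3 + 27·2 + 22·4 + 20·4 + 26·1 + 52·1 = 477
Sofia: 20·4 + 39·2 + 27·1 + 22·1 + 20·1 + 26·2 + 52·3 = 435
Ivan: 20·1 + 39·1 + 27·3 + 22·2 + 20·3 + 26·3 + 52·4 = 530
Diego has the highest Borda score (618).

Diego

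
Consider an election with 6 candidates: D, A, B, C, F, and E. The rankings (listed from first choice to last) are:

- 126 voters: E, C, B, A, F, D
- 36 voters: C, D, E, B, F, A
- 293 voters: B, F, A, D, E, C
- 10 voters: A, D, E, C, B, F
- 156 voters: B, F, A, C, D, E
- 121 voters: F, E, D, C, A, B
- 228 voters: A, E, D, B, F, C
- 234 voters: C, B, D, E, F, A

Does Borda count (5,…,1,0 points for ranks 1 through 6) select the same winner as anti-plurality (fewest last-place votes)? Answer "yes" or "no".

no

Borda — scores: D 2675, A 2910, B 4097, C 2428, F 3025, E 2925. Winner: B.
Anti-plurality — last-place votes: D 126, A 270, B 121, C 521, F 10, E 156. Winner: F.
The two methods disagree.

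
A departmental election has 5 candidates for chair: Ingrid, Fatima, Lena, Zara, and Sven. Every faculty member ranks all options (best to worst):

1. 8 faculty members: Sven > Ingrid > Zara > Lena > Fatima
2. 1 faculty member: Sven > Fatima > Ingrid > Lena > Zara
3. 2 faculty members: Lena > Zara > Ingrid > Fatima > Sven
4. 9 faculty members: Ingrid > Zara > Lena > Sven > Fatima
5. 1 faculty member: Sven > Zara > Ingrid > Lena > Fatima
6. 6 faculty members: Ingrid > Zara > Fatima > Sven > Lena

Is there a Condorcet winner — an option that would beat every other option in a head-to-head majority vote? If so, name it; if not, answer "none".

Ingrid vs Fatima: 26–1 for Ingrid.
Ingrid vs Lena: 25–2 for Ingrid.
Ingrid vs Zara: 24–3 for Ingrid.
Ingrid vs Sven: 17–10 for Ingrid.
Ingrid beats every other option head-to-head.

Ingrid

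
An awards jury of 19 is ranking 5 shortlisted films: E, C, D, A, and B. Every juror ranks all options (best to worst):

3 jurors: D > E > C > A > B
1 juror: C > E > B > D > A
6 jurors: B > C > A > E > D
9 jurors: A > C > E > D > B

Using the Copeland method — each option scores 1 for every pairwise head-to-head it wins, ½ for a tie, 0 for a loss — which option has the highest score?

C

E: beats D and B; loses to C and A → score 2.
C: beats E, D, A, and B → score 4.
D: beats B; loses to E, C, and A → score 1.
A: beats E, D, and B; loses to C → score 3.
B: loses to E, C, D, and A → score 0.
C has the best pairwise record.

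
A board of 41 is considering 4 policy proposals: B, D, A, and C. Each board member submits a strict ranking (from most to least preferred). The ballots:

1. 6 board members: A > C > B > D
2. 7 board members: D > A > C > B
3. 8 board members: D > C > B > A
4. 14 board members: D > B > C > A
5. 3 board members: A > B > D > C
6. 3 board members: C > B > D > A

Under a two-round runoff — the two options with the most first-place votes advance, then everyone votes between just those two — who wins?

D

Round 1 first-place votes: B 0, D 29, A 9, C 3.
D and A advance.
Runoff: D is preferred to A by 32 voters; A by 9.
D wins the runoff.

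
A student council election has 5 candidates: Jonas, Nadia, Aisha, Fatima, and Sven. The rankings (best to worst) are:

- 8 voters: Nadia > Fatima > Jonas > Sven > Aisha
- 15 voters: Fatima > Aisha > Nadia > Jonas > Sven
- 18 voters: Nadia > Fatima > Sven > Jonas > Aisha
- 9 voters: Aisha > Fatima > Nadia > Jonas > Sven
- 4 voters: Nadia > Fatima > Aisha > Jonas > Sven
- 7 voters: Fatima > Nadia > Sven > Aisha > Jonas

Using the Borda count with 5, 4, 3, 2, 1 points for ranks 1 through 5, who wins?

Fatima

Jonas: 8·3 + 15·2 + 18·2 + 9·2 + 4·2 + 7·1 = 123
Nadia: 8·5 + 15·3 + 18·5 + 9·3 + 4·5 + 7·4 = 250
Aisha: 8·1 + 15·4 + 18·1 + 9·5 + 4·3 + 7·2 = 157
Fatima: 8·4 + 15·5 + 18·4 + 9·4 + 4·4 + 7·5 = 266
Sven: 8·2 + 15·1 + 18·3 + 9·1 + 4·1 + 7·3 = 119
Fatima has the highest Borda score (266).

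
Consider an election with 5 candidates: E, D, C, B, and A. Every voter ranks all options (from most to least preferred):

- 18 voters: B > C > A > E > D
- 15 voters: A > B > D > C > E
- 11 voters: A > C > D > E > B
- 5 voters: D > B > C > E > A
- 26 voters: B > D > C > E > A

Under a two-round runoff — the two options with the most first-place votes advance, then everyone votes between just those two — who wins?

Round 1 first-place votes: E 0, D 5, C 0, B 44, A 26.
B and A advance.
Runoff: B is preferred to A by 49 voters; A by 26.
B wins the runoff.

B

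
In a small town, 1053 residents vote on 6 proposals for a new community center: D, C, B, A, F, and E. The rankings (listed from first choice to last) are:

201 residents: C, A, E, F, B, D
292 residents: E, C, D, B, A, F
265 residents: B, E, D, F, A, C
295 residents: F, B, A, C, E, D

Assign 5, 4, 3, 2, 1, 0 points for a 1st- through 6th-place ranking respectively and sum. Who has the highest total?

E

D: 201·0 + 292·3 + 265·3 + 295·0 = 1671
C: 201·5 + 292·4 + 265·0 + 295·2 = 2763
B: 201·1 + 292·2 + 265·5 + 295·4 = 3290
A: 201·4 + 292·1 + 265·1 + 295·3 = 2246
F: 201·2 + 292·0 + 265·2 + 295·5 = 2407
E: 201·3 + 292·5 + 265·4 + 295·1 = 3418
E has the highest Borda score (3418).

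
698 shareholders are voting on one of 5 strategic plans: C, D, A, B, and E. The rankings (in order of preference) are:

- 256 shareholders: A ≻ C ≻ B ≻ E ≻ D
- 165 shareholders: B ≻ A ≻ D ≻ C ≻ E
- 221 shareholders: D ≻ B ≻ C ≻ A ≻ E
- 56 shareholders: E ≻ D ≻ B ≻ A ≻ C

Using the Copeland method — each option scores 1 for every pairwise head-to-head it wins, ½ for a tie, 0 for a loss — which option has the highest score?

C: beats E; loses to D, A, and B → score 1.
D: beats C and E; loses to A and B → score 2.
A: beats C, D, and E; loses to B → score 3.
B: beats C, D, A, and E → score 4.
E: loses to C, D, A, and B → score 0.
B has the best pairwise record.

B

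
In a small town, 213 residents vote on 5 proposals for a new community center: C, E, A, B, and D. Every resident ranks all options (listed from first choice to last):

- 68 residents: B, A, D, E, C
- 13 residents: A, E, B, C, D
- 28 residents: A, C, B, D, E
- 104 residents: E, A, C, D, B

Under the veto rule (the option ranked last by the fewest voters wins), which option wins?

Last-place votes: C 68, E 28, A 0, B 104, D 13.
A is ranked last by the fewest voters, so A wins.

A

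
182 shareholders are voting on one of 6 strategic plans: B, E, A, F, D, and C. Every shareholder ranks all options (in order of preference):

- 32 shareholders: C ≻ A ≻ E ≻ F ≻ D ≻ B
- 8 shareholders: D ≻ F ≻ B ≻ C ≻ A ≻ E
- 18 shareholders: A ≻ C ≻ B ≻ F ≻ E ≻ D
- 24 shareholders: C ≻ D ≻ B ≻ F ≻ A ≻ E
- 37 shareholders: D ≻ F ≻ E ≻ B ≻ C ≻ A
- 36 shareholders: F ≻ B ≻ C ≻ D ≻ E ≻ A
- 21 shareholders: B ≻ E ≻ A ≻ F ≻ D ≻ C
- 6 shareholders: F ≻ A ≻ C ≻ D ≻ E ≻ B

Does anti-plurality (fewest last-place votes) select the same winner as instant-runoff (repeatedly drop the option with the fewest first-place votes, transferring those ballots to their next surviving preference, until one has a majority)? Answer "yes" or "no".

yes

Anti-plurality — last-place votes: B 38, E 32, A 73, F 0, D 18, C 21. Winner: F.
Instant-runoff — R1 B 21, E 0, A 18, F 42, D 45, C 56 (E out); R2 B 21, A 18, F 42, D 45, C 56 (A out); R3 B 21, F 42, D 45, C 74 (B out); R4 F 63, D 45, C 74 (D out); R5 F 108, C 74 (F winner). Winner: F.
The two methods agree.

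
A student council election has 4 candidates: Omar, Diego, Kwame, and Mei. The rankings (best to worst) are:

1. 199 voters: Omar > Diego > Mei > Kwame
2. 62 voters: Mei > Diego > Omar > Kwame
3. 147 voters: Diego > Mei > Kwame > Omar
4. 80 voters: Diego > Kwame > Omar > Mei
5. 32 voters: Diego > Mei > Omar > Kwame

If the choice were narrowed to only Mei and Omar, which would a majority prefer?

Voters preferring Mei to Omar: 241; preferring Omar to Mei: 279.
Omar wins the head-to-head.

Omar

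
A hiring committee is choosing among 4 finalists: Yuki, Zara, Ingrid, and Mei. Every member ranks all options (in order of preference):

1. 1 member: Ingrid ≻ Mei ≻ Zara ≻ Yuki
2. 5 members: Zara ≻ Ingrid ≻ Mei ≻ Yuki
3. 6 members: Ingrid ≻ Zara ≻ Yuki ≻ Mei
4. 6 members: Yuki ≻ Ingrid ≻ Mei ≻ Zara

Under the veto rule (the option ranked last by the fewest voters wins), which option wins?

Last-place votes: Yuki 6, Zara 6, Ingrid 0, Mei 6.
Ingrid is ranked last by the fewest voters, so Ingrid wins.

Ingrid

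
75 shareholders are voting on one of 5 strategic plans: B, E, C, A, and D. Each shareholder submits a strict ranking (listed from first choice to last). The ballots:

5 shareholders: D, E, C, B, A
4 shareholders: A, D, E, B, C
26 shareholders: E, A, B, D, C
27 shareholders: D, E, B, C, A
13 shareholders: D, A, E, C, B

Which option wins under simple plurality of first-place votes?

First-place votes: B 0, E 26, C 0, A 4, D 45.
D has the most first-place votes.

D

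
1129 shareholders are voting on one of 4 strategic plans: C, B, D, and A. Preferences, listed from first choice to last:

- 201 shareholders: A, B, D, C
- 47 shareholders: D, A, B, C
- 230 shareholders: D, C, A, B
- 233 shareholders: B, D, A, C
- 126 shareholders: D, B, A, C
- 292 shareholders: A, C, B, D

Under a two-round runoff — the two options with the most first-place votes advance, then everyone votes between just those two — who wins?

Round 1 first-place votes: C 0, B 233, D 403, A 493.
A and D advance.
Runoff: A is preferred to D by 493 voters; D by 636.
D wins the runoff.

D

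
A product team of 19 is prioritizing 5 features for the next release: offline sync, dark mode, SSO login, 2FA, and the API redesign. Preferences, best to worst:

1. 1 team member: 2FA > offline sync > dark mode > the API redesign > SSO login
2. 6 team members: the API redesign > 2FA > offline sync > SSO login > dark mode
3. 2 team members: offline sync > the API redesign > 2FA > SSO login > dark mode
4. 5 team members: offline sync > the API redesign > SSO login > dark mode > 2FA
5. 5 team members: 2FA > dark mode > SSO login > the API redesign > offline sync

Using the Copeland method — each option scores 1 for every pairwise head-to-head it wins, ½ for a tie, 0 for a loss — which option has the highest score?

offline sync: beats dark mode and SSO login; loses to 2FA and the API redesign → score 2.
dark mode: loses to offline sync, SSO login, 2FA, and the API redesign → score 0.
SSO login: beats dark mode; loses to offline sync, 2FA, and the API redesign → score 1.
2FA: beats offline sync, dark mode, and SSO login; loses to the API redesign → score 3.
the API redesign: beats offline sync, dark mode, SSO login, and 2FA → score 4.
the API redesign has the best pairwise record.

the API redesign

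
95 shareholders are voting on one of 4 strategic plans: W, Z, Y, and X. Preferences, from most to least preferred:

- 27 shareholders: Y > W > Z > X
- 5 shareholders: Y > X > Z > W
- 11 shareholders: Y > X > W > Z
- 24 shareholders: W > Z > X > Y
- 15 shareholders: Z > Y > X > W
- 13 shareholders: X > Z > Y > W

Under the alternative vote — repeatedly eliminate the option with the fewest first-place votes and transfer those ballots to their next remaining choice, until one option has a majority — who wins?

Z

Round 1: W 24, Z 15, Y 43, X 13. Eliminate X.
Round 2: W 24, Z 28, Y 43. Eliminate W.
Round 3: Z 52, Y 43. Z has a majority.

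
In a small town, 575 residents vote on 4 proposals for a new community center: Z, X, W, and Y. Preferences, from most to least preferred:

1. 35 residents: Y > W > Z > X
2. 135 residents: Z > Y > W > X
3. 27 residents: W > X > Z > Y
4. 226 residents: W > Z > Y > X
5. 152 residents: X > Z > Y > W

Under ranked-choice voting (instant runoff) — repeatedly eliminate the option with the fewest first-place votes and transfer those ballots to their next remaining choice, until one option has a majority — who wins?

Round 1: Z 135, X 152, W 253, Y 35. Eliminate Y.
Round 2: Z 135, X 152, W 288. W has a majority.

W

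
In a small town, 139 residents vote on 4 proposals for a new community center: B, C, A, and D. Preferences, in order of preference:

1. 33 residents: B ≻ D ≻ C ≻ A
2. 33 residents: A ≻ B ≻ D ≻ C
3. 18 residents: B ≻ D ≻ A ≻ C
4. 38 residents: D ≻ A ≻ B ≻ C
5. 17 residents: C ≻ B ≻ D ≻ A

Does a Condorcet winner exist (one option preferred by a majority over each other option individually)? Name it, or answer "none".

none

Checking pairwise contests:
A beats B 71–68.
B beats C 122–17.
D beats A 106–33.
B beats D 101–38.
Every option loses at least one head-to-head, so there is no Condorcet winner.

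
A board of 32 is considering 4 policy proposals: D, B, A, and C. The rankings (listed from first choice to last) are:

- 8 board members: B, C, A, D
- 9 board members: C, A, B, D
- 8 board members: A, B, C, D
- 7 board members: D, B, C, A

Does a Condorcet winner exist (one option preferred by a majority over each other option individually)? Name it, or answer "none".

Checking pairwise contests:
B beats D 25–7.
A beats B 17–15.
C beats A 24–8.
B beats C 23–9.
Every option loses at least one head-to-head, so there is no Condorcet winner.

none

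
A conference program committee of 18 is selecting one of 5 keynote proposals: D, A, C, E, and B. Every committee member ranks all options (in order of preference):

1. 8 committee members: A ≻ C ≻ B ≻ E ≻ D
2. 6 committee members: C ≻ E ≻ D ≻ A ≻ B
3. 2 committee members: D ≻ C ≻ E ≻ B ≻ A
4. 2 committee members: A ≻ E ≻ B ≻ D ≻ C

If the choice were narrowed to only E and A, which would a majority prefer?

A

Voters preferring E to A: 8; preferring A to E: 10.
A wins the head-to-head.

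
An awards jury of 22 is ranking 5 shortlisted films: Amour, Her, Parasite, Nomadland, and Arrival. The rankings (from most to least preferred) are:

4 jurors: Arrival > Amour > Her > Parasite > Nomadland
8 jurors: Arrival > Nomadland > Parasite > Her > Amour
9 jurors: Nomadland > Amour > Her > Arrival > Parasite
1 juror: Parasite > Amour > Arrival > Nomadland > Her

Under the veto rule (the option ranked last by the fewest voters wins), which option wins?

Arrival

Last-place votes: Amour 8, Her 1, Parasite 9, Nomadland 4, Arrival 0.
Arrival is ranked last by the fewest voters, so Arrival wins.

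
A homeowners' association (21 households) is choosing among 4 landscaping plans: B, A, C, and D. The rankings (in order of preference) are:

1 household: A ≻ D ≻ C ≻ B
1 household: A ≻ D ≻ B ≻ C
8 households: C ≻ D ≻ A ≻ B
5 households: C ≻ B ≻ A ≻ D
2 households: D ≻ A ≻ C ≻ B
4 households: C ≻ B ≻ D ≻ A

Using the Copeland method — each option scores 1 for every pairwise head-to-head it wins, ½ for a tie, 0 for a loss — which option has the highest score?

C

B: loses to A, C, and D → score 0.
A: beats B; loses to C and D → score 1.
C: beats B, A, and D → score 3.
D: beats B and A; loses to C → score 2.
C has the best pairwise record.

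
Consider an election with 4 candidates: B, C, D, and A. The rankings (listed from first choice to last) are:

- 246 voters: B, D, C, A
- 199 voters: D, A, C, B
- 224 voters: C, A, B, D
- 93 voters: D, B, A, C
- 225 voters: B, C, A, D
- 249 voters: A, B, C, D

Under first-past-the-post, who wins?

B

First-place votes: B 471, C 224, D 292, A 249.
B has the most first-place votes.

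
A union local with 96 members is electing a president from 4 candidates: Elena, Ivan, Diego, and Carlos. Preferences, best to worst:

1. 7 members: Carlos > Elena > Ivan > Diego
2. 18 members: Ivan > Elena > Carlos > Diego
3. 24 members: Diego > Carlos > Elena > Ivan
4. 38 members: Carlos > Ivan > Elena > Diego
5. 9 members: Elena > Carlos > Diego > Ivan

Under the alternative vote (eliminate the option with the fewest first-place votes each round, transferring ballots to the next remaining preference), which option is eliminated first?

Elena

Round 1: Elena 9, Ivan 18, Diego 24, Carlos 45. Eliminate Elena.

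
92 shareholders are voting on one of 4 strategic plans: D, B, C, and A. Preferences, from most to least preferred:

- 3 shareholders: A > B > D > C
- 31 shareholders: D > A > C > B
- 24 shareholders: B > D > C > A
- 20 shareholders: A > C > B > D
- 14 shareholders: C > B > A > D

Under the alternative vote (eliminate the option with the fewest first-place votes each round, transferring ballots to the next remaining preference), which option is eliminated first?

Round 1: D 31, B 24, C 14, A 23. Eliminate C.

C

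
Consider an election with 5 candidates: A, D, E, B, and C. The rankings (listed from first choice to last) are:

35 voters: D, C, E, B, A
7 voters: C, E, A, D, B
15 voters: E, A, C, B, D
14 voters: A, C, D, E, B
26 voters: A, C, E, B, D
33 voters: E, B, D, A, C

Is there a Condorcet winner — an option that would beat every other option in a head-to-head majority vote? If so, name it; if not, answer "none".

none

Checking pairwise contests:
D beats A 68–62.
E beats D 81–49.
C beats E 82–48.
E beats B 130–0.
A beats C 88–42.
Every option loses at least one head-to-head, so there is no Condorcet winner.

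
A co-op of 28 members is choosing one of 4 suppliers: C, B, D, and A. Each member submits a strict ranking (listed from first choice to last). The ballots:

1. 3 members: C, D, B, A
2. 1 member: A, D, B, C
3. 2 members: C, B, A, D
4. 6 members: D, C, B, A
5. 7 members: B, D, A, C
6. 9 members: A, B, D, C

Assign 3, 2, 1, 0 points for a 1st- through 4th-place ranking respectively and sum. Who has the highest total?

B

C: 3·3 + 1·0 + 2·3 + 6·2 + 7·0 + 9·0 = 27
B: 3·1 + 1·1 + 2·2 + 6·1 + 7·3 + 9·2 = 53
D: 3·2 + 1·2 + 2·0 + 6·3 + 7·2 + 9·1 = 49
A: 3·0 + 1·3 + 2·1 + 6·0 + 7·1 + 9·3 = 39
B has the highest Borda score (53).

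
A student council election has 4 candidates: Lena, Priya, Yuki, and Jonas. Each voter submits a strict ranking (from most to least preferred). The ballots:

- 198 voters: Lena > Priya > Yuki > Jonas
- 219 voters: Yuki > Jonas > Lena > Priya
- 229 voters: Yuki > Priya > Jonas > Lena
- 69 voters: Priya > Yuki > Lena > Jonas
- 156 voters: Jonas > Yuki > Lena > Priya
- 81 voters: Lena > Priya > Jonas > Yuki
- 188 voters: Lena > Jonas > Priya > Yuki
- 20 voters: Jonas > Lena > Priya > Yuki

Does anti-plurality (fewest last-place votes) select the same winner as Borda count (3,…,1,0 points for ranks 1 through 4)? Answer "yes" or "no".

no

Anti-plurality — last-place votes: Lena 229, Priya 375, Yuki 289, Jonas 267. Winner: Lena.
Borda — scores: Lena 1885, Priya 1431, Yuki 1992, Jonas 1652. Winner: Yuki.
The two methods disagree.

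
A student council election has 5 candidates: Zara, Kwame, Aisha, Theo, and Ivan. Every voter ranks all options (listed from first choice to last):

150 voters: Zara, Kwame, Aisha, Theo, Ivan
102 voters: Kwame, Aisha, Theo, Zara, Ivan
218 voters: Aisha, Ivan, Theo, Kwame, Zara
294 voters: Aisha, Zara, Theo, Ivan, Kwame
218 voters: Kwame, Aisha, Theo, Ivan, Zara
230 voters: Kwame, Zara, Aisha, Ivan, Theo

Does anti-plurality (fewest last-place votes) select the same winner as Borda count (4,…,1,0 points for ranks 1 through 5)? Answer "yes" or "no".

Anti-plurality — last-place votes: Zara 436, Kwame 294, Aisha 0, Theo 230, Ivan 252. Winner: Aisha.
Borda — scores: Zara 2274, Kwame 2868, Aisha 3768, Theo 1814, Ivan 1396. Winner: Aisha.
The two methods agree.

yes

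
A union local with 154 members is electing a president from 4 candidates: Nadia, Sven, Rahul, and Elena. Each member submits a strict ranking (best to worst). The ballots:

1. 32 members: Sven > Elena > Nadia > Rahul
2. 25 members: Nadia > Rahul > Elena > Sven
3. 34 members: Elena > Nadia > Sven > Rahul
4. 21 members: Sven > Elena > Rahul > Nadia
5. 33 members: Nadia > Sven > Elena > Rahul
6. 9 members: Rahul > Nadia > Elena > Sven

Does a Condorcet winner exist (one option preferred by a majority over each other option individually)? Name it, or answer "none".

Checking pairwise contests:
Elena beats Nadia 87–67.
Nadia beats Sven 101–53.
Nadia beats Rahul 124–30.
Sven beats Elena 86–68.
Every option loses at least one head-to-head, so there is no Condorcet winner.

none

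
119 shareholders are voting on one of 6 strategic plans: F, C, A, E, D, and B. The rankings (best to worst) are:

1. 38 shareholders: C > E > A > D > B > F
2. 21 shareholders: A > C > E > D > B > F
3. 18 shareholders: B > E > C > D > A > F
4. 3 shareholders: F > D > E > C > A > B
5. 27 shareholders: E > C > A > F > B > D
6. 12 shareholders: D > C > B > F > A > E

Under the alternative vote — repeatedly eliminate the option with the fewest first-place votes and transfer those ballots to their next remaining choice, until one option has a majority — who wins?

Round 1: F 3, C 38, A 21, E 27, D 12, B 18. Eliminate F.
Round 2: C 38, A 21, E 27, D 15, B 18. Eliminate D.
Round 3: C 50, A 21, E 30, B 18. Eliminate B.
Round 4: C 50, A 21, E 48. Eliminate A.
Round 5: C 71, E 48. C has a majority.

C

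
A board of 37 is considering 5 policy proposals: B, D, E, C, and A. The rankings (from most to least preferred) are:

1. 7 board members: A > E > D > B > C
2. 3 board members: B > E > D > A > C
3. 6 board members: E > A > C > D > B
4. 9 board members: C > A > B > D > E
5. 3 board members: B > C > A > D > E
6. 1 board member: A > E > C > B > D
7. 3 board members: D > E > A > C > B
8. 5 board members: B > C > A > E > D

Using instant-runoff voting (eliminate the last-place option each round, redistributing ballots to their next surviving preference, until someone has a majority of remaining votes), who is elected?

B

Round 1: B 11, D 3, E 6, C 9, A 8. Eliminate D.
Round 2: B 11, E 9, C 9, A 8. Eliminate A.
Round 3: B 11, E 17, C 9. Eliminate C.
Round 4: B 20, E 17. B has a majority.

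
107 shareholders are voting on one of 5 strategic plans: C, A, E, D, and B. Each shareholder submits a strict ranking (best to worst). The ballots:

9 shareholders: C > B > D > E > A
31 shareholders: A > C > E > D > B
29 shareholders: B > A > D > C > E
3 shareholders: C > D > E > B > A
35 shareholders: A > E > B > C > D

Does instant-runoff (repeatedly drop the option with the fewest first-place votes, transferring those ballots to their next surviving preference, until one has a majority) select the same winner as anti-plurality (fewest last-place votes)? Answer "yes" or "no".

Instant-runoff — R1 C 12, A 66, E 0, D 0, B 29 (A winner). Winner: A.
Anti-plurality — last-place votes: C 0, A 12, E 29, D 35, B 31. Winner: C.
The two methods disagree.

no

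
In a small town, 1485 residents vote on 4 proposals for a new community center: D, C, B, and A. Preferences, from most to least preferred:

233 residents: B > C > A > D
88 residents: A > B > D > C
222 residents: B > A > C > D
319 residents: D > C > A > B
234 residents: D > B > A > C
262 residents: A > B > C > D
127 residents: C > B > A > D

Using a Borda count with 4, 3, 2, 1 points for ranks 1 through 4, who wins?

B

D: 233·1 + 88·2 + 222·1 + 319·4 + 234·4 + 262·1 + 127·1 = 3232
C: 233·3 + 88·1 + 222·2 + 319·3 + 234·1 + 262·2 + 127·4 = 3454
B: 233·4 + 88·3 + 222·4 + 319·1 + 234·3 + 262·3 + 127·3 = 4272
A: 233·2 + 88·4 + 222·3 + 319·2 + 234·2 + 262·4 + 127·2 = 3892
B has the highest Borda score (4272).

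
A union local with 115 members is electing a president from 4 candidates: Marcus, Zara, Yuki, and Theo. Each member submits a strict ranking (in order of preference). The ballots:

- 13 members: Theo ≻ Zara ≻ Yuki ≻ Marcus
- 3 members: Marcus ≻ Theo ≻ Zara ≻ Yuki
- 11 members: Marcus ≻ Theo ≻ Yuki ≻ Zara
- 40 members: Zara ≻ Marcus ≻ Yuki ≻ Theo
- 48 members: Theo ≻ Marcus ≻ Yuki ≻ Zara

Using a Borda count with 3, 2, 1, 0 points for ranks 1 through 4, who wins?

Marcus

Marcus: 13·0 + 3·3 + 11·3 + 40·2 + 48·2 = 218
Zara: 13·2 + 3·1 + 11·0 + 40·3 + 48·0 = 149
Yuki: 13·1 + 3·0 + 11·1 + 40·1 + 48·1 = 112
Theo: 13·3 + 3·2 + 11·2 + 40·0 + 48·3 = 211
Marcus has the highest Borda score (218).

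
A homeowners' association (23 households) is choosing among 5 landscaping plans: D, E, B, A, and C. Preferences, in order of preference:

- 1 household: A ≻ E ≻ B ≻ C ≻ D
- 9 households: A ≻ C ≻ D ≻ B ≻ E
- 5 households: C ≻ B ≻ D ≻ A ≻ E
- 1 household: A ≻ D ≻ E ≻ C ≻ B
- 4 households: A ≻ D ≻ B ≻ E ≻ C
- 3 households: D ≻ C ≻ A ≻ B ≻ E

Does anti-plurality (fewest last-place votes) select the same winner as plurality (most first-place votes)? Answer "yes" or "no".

yes

Anti-plurality — last-place votes: D 1, E 17, B 1, A 0, C 4. Winner: A.
Plurality — first-place votes: D 3, E 0, B 0, A 15, C 5. Winner: A.
The two methods agree.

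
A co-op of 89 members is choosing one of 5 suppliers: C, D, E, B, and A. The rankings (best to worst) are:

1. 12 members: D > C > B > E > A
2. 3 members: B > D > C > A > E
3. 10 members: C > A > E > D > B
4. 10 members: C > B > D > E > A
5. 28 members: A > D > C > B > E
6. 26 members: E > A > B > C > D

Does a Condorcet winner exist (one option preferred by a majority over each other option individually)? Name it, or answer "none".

Checking pairwise contests:
A beats C 54–35.
C beats D 46–43.
C beats E 63–26.
C beats B 60–29.
E beats A 48–41.
Every option loses at least one head-to-head, so there is no Condorcet winner.

none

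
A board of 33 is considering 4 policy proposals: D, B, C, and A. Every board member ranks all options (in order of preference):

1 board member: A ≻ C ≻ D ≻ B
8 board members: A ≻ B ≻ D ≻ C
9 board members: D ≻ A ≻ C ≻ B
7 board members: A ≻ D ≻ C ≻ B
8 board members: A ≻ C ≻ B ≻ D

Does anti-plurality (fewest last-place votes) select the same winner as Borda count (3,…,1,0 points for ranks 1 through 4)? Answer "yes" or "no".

Anti-plurality — last-place votes: D 8, B 17, C 8, A 0. Winner: A.
Borda — scores: D 50, B 24, C 34, A 90. Winner: A.
The two methods agree.

yes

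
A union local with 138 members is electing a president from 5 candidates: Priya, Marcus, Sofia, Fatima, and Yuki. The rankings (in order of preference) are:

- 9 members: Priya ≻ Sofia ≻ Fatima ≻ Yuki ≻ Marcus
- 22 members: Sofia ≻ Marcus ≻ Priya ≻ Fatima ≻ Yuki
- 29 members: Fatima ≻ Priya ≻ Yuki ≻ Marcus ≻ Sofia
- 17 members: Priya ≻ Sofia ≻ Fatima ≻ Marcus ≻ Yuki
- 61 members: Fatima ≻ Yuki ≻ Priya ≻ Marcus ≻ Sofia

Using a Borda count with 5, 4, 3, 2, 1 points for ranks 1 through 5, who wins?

Priya: 9·5 + 22·3 + 29·4 + 17·5 + 61·3 = 495
Marcus: 9·1 + 22·4 + 29·2 + 17·2 + 61·2 = 311
Sofia: 9·4 + 22·5 + 29·1 + 17·4 + 61·1 = 304
Fatima: 9·3 + 22·2 + 29·5 + 17·3 + 61·5 = 572
Yuki: 9·2 + 22·1 + 29·3 + 17·1 + 61·4 = 388
Fatima has the highest Borda score (572).

Fatima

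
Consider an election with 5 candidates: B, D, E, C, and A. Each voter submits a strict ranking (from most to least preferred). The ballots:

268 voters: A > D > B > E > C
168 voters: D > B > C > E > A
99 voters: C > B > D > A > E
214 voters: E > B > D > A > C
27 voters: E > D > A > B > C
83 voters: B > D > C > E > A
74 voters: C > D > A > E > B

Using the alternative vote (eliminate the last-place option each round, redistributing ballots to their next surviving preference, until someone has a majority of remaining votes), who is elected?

D

Round 1: B 83, D 168, E 241, C 173, A 268. Eliminate B.
Round 2: D 251, E 241, C 173, A 268. Eliminate C.
Round 3: D 424, E 241, A 268. Eliminate E.
Round 4: D 665, A 268. D has a majority.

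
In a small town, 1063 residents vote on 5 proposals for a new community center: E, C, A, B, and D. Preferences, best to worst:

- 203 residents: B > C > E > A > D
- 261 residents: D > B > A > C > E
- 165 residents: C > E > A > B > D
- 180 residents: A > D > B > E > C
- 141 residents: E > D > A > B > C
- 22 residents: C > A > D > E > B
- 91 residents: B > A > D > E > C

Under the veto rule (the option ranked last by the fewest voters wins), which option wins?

Last-place votes: E 261, C 412, A 0, B 22, D 368.
A is ranked last by the fewest voters, so A wins.

A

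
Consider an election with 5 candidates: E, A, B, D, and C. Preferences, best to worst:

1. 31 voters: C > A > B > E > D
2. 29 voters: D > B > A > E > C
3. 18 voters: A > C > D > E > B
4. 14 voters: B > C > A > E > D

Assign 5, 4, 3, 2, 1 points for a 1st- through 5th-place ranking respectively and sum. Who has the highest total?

E: 31·2 + 29·2 + 18·2 + 14·2 = 184
A: 31·4 + 29·3 + 18·5 + 14·3 = 343
B: 31·3 + 29·4 + 18·1 + 14·5 = 297
D: 31·1 + 29·5 + 18·3 + 14·1 = 244
C: 31·5 + 29·1 + 18·4 + 14·4 = 312
A has the highest Borda score (343).

A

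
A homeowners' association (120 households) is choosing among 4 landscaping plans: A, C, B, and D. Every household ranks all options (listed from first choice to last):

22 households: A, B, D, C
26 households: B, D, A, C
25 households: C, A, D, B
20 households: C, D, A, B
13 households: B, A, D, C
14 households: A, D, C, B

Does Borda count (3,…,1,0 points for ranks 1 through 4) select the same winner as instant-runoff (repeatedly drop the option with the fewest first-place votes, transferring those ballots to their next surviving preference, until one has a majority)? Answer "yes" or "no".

Borda — scores: A 230, C 149, B 161, D 180. Winner: A.
Instant-runoff — R1 A 36, C 45, B 39, D 0 (D out); R2 A 36, C 45, B 39 (A out); R3 C 59, B 61 (B winner). Winner: B.
The two methods disagree.

no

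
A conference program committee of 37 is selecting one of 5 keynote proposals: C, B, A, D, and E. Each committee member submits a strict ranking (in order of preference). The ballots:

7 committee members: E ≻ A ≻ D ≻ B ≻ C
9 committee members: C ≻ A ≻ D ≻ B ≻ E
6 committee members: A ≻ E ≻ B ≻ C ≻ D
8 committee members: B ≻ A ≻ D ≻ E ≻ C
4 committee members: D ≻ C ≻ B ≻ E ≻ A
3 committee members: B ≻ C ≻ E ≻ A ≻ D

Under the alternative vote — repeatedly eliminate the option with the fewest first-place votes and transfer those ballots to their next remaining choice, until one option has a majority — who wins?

E

Round 1: C 9, B 11, A 6, D 4, E 7. Eliminate D.
Round 2: C 13, B 11, A 6, E 7. Eliminate A.
Round 3: C 13, B 11, E 13. Eliminate B.
Round 4: C 16, E 21. E has a majority.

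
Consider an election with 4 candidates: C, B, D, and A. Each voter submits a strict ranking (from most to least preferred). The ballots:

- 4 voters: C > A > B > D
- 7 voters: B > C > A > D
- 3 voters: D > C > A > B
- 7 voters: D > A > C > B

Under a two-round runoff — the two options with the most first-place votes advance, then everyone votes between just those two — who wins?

B

Round 1 first-place votes: C 4, B 7, D 10, A 0.
D and B advance.
Runoff: D is preferred to B by 10 voters; B by 11.
B wins the runoff.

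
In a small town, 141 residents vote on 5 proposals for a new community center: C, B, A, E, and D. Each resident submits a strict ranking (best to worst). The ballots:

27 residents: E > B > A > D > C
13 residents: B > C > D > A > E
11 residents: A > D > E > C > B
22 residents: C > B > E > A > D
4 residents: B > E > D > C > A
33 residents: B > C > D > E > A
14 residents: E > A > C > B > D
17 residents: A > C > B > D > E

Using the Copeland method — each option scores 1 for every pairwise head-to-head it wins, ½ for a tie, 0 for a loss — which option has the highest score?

C: beats A, E, and D; loses to B → score 3.
B: beats C, A, E, and D → score 4.
A: beats D; loses to C, B, and E → score 1.
E: beats A; loses to C, B, and D → score 1.
D: beats E; loses to C, B, and A → score 1.
B has the best pairwise record.

B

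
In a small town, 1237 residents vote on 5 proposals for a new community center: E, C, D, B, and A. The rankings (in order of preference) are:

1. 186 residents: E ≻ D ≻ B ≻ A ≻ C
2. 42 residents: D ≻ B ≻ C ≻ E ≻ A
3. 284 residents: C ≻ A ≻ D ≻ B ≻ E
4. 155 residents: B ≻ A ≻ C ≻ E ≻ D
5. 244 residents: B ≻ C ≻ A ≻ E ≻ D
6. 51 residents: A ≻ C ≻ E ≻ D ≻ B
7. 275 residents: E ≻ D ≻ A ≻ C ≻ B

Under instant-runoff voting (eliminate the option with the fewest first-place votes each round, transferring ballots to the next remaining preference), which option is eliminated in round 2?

A

Round 1: E 461, C 284, D 42, B 399, A 51. Eliminate D.
Round 2: E 461, C 284, B 441, A 51. Eliminate A.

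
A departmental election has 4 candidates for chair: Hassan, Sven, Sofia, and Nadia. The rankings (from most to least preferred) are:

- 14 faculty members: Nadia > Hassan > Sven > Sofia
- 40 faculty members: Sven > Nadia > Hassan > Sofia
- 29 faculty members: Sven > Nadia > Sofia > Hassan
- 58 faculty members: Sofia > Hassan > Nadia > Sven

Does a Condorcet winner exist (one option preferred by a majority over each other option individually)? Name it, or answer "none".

Nadia vs Hassan: 83–58 for Nadia.
Nadia vs Sven: 72–69 for Nadia.
Nadia vs Sofia: 83–58 for Nadia.
Nadia beats every other option head-to-head.

Nadia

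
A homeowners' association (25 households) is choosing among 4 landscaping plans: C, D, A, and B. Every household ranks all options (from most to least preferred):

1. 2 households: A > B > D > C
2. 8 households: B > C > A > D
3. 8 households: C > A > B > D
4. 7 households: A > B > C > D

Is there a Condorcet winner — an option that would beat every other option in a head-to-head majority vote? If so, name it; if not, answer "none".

Checking pairwise contests:
B beats C 17–8.
C beats D 23–2.
C beats A 16–9.
A beats B 17–8.
Every option loses at least one head-to-head, so there is no Condorcet winner.

none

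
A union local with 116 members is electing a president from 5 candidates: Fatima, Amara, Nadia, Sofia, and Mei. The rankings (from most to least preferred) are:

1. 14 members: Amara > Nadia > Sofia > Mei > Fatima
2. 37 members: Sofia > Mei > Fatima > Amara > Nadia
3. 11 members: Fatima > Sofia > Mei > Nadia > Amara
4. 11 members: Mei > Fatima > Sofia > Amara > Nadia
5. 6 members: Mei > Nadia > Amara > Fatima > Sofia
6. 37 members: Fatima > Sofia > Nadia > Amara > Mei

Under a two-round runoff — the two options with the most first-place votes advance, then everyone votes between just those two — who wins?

Fatima

Round 1 first-place votes: Fatima 48, Amara 14, Nadia 0, Sofia 37, Mei 17.
Fatima and Sofia advance.
Runoff: Fatima is preferred to Sofia by 65 voters; Sofia by 51.
Fatima wins the runoff.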